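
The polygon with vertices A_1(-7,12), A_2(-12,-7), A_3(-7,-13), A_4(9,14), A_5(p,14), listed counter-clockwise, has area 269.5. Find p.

Write out the shoelace sum; only the two edges meeting at A_5 involve p:
2·Area = [(9·14 − p·14) + (p·12 − (-7)·14)] + 319
       = -2·p + 543 = 539
⇒ p = 2.

2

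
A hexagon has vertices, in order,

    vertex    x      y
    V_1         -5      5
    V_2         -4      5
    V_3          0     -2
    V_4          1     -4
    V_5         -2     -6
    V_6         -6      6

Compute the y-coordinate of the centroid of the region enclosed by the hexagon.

-34/57

Apply the shoelace (surveyor's) formula. First the cross-terms c_i = x_i·y_{i+1} − x_{i+1}·y_i:
  -5, 8, 2, -14, -48, 0  ⇒  2A = -57, A = -28.5.
Then Σ (y_i + y_{i+1})·c_i = 102, so ȳ = 102 / (6·(-28.5)) = -34/57.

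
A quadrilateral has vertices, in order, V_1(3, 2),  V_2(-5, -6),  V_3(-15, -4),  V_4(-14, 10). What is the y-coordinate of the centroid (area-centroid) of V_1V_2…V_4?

200/171

Apply the shoelace formula. First the cross-terms c_i = x_i·y_{i+1} − x_{i+1}·y_i:
  -8, -70, -206, -58  ⇒  2A = -342, A = -171.
Then Σ (y_i + y_{i+1})·c_i = -1200, so ȳ = -1200 / (6·(-171)) = 200/171.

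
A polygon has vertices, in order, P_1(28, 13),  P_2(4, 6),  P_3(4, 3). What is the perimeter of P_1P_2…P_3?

|P_1P_2| = √((-24)² + (-7)²) = √625 = 25
|P_2P_3| = √((0)² + (-3)²) = √9 = 3
|P_3P_1| = √((24)² + (10)²) = √676 = 26
Perimeter = 25 + 3 + 26 = 54.

54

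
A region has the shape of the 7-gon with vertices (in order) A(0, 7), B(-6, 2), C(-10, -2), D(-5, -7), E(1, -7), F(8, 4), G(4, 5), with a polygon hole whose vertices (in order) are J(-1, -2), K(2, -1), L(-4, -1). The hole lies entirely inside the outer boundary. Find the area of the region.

Outer boundary:
Σ = (42) + (32) + (60) + (42) + (60) + (24) + (28) = 288
Area = |Σ|/2 = 144.
Hole:
Apply Gauss's area formula: 2A = Σ (x_i·y_{i+1} − x_{i+1}·y_i), indices taken mod 3.
Σ = (5) + (-6) + (7) = 6
Area = |Σ|/2 = 3.
Net area = 144 − 3 = 141.

141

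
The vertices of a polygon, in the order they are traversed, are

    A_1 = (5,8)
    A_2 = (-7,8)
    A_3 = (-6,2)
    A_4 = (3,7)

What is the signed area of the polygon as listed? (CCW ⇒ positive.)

Σ = (96) + (34) + (-48) + (-11) = 71
Signed area = Σ/2 = 35.5 (positive ⇒ counter-clockwise traversal).

35.5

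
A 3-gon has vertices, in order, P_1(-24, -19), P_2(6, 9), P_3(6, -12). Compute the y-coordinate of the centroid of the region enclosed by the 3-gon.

-22/3

Apply the surveyor's formula. First the cross-terms c_i = x_i·y_{i+1} − x_{i+1}·y_i:
  -102, -126, -402  ⇒  2A = -630, A = -315.
Then Σ (y_i + y_{i+1})·c_i = 13860, so ȳ = 13860 / (6·(-315)) = -22/3.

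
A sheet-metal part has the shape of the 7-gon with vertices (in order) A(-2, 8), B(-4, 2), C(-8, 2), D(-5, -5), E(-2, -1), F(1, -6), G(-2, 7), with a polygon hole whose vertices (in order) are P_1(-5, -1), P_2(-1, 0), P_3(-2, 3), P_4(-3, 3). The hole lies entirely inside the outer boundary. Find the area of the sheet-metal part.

Outer boundary:
Apply the shoelace (surveyor's) formula: 2A = Σ (x_i·y_{i+1} − x_{i+1}·y_i), indices taken mod 7.
A→B: (-2)(2) − (-4)(8) = 28
B→C: (-4)(2) − (-8)(2) = 8
C→D: (-8)(-5) − (-5)(2) = 50
D→E: (-5)(-1) − (-2)(-5) = -5
E→F: (-2)(-6) − (1)(-1) = 13
F→G: (1)(7) − (-2)(-6) = -5
G→A: (-2)(8) − (-2)(7) = -2
Σ = 87
Area = |Σ|/2 = 43.5.
Hole:
Apply the shoelace formula: 2A = Σ (x_i·y_{i+1} − x_{i+1}·y_i), indices taken mod 4.
P_1→P_2: (-5)(0) − (-1)(-1) = -1
P_2→P_3: (-1)(3) − (-2)(0) = -3
P_3→P_4: (-2)(3) − (-3)(3) = 3
P_4→P_1: (-3)(-1) − (-5)(3) = 18
Σ = 17
Area = |Σ|/2 = 8.5.
Net area = 43.5 − 8.5 = 35.

35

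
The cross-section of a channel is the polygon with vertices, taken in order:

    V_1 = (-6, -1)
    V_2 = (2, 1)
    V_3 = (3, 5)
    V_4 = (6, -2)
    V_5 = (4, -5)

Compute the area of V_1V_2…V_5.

V_1→V_2: (-6)(1) − (2)(-1) = -4
V_2→V_3: (2)(5) − (3)(1) = 7
V_3→V_4: (3)(-2) − (6)(5) = -36
V_4→V_5: (6)(-5) − (4)(-2) = -22
V_5→V_1: (4)(-1) − (-6)(-5) = -34
Σ = -89
Area = |Σ|/2 = 44.5.

44.5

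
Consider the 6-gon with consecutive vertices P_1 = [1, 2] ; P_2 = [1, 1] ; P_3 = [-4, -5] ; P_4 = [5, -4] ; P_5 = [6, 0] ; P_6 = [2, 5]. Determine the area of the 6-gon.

P_1→P_2: (1)(1) − (1)(2) = -1
P_2→P_3: (1)(-5) − (-4)(1) = -1
P_3→P_4: (-4)(-4) − (5)(-5) = 41
P_4→P_5: (5)(0) − (6)(-4) = 24
P_5→P_6: (6)(5) − (2)(0) = 30
P_6→P_1: (2)(2) − (1)(5) = -1
Σ = 92
Area = |Σ|/2 = 46.

46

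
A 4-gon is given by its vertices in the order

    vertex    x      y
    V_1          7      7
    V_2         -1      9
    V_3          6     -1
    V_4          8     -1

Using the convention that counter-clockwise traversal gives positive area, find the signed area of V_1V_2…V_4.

41

Cross-terms: 70, -53, 2, 63  ⇒  Σ = 82
Signed area = Σ/2 = 41 (positive ⇒ counter-clockwise traversal).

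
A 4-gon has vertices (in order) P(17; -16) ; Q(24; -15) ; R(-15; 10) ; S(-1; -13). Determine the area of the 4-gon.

293

Apply the shoelace (surveyor's) formula: 2A = Σ (x_i·y_{i+1} − x_{i+1}·y_i), indices taken mod 4.
P→Q: (17)(-15) − (24)(-16) = 129
Q→R: (24)(10) − (-15)(-15) = 15
R→S: (-15)(-13) − (-1)(10) = 205
S→P: (-1)(-16) − (17)(-13) = 237
Σ = 586
Area = |Σ|/2 = 293.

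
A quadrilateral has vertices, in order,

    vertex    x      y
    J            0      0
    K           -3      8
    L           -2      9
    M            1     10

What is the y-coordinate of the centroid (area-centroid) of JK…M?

Apply the surveyor's formula. First the cross-terms c_i = x_i·y_{i+1} − x_{i+1}·y_i:
  0, -11, -29, 0  ⇒  2A = -40, A = -20.
Then Σ (y_i + y_{i+1})·c_i = -738, so ȳ = -738 / (6·(-20)) = 6.15.

6.15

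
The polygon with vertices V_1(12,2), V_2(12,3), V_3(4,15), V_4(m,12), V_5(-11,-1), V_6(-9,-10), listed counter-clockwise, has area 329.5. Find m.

-6

The doubled signed area Σ (x_i y_{i+1} − x_{i+1} y_i) is linear in m.
With m=0 it equals 563; the coefficient of m is -16 (from the two edges through V_4).
So -16·m + 563 = 2·329.5 = 659 ⇒ m = -6.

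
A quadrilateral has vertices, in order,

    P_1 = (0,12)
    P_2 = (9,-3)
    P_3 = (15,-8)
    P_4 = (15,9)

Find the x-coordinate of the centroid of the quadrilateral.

Apply the surveyor's formula. First the cross-terms c_i = x_i·y_{i+1} − x_{i+1}·y_i:
  -108, -27, 255, 180  ⇒  2A = 300, A = 150.
Then Σ (x_i + x_{i+1})·c_i = 8730, so x̄ = 8730 / (6·150) = 9.7.

9.7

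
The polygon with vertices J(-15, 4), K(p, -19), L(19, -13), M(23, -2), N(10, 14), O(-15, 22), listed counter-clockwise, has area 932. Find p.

5

The doubled signed area Σ (x_i y_{i+1} − x_{i+1} y_i) is linear in p.
With p=0 it equals 1949; the coefficient of p is -17 (from the two edges through K).
So -17·p + 1949 = 2·932 = 1864 ⇒ p = 5.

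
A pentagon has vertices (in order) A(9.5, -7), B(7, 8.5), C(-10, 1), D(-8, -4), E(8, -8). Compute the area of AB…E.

Apply Gauss's area formula: 2A = Σ (x_i·y_{i+1} − x_{i+1}·y_i), indices taken mod 5.
A→B: (9.5)(8.5) − (7)(-7) = 129.75
B→C: (7)(1) − (-10)(8.5) = 92
C→D: (-10)(-4) − (-8)(1) = 48
D→E: (-8)(-8) − (8)(-4) = 96
E→A: (8)(-7) − (9.5)(-8) = 20
Σ = 385.75
Area = |Σ|/2 = 192.875.

192.875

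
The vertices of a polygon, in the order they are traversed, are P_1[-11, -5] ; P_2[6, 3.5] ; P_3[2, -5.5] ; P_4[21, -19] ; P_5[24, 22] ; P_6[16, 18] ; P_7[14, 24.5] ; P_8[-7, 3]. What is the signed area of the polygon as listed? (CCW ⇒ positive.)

Apply Gauss's area formula: 2A = Σ (x_i·y_{i+1} − x_{i+1}·y_i), indices taken mod 8.
Cross-terms: -8.5, -40, 77.5, 918, 80, 140, 213.5, 68  ⇒  Σ = 1448.5
Signed area = Σ/2 = 724.25 (positive ⇒ counter-clockwise traversal).

724.25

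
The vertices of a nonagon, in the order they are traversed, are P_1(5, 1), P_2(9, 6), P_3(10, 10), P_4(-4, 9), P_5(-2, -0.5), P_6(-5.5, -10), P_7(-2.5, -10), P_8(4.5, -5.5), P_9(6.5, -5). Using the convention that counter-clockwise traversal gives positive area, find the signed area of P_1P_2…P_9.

175.875

Apply Gauss's area formula: 2A = Σ (x_i·y_{i+1} − x_{i+1}·y_i), indices taken mod 9.
Σ = (21) + (30) + (130) + (20) + (17.25) + (30) + (58.75) + (13.25) + (31.5) = 351.75
Signed area = Σ/2 = 175.875 (positive ⇒ counter-clockwise traversal).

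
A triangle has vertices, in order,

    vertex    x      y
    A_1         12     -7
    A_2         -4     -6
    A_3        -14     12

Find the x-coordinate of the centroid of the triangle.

-2

Apply the shoelace (surveyor's) formula. First the cross-terms c_i = x_i·y_{i+1} − x_{i+1}·y_i:
  -100, -132, -46  ⇒  2A = -278, A = -139.
Then Σ (x_i + x_{i+1})·c_i = 1668, so x̄ = 1668 / (6·(-139)) = -2.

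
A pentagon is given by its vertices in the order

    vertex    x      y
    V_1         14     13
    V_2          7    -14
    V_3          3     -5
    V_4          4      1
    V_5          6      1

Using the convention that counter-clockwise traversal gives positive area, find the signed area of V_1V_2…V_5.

Apply the shoelace (surveyor's) formula: 2A = Σ (x_i·y_{i+1} − x_{i+1}·y_i), indices taken mod 5.
Σ = (-287) + (7) + (23) + (-2) + (64) = -195
Signed area = Σ/2 = -97.5 (negative ⇒ clockwise traversal).

-97.5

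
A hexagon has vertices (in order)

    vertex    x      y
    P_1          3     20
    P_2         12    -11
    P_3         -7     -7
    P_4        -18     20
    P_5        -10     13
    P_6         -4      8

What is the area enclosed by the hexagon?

Apply the surveyor's formula: 2A = Σ (x_i·y_{i+1} − x_{i+1}·y_i), indices taken mod 6.
P_1→P_2: (3)(-11) − (12)(20) = -273
P_2→P_3: (12)(-7) − (-7)(-11) = -161
P_3→P_4: (-7)(20) − (-18)(-7) = -266
P_4→P_5: (-18)(13) − (-10)(20) = -34
P_5→P_6: (-10)(8) − (-4)(13) = -28
P_6→P_1: (-4)(20) − (3)(8) = -104
Σ = -866
Area = |Σ|/2 = 433.

433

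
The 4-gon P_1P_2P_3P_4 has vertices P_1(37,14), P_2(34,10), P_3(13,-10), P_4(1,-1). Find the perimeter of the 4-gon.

|P_1P_2| = √((-3)² + (-4)²) = √25 = 5
|P_2P_3| = √((-21)² + (-20)²) = √841 = 29
|P_3P_4| = √((-12)² + (9)²) = √225 = 15
|P_4P_1| = √((36)² + (15)²) = √1521 = 39
Perimeter = 5 + 29 + 15 + 39 = 88.

88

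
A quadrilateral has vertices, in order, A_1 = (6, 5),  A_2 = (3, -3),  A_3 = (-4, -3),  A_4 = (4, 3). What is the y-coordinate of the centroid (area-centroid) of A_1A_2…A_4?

Apply Gauss's area formula. First the cross-terms c_i = x_i·y_{i+1} − x_{i+1}·y_i:
  -33, -21, 0, 2  ⇒  2A = -52, A = -26.
Then Σ (y_i + y_{i+1})·c_i = 76, so ȳ = 76 / (6·(-26)) = -19/39.

-19/39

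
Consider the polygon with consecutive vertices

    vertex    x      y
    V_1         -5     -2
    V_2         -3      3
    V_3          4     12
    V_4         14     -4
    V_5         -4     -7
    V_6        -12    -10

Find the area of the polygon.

Apply the shoelace (surveyor's) formula: 2A = Σ (x_i·y_{i+1} − x_{i+1}·y_i), indices taken mod 6.
Cross-terms: -21, -48, -184, -114, -44, -26  ⇒  Σ = -437
Area = |Σ|/2 = 218.5.

218.5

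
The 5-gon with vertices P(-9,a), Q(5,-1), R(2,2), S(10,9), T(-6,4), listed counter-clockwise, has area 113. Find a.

The doubled signed area Σ (x_i y_{i+1} − x_{i+1} y_i) is linear in a.
With a=0 it equals 149; the coefficient of a is -11 (from the two edges through P).
So -11·a + 149 = 2·113 = 226 ⇒ a = -7.

-7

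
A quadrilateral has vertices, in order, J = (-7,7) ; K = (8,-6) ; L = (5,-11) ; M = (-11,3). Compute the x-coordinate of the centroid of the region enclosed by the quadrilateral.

-146/117

Apply the shoelace formula. First the cross-terms c_i = x_i·y_{i+1} − x_{i+1}·y_i:
  -14, -58, -106, -56  ⇒  2A = -234, A = -117.
Then Σ (x_i + x_{i+1})·c_i = 876, so x̄ = 876 / (6·(-117)) = -146/117.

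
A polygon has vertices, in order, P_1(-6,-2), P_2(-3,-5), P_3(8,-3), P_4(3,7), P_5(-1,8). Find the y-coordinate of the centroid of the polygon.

155/219

Apply the surveyor's formula. First the cross-terms c_i = x_i·y_{i+1} − x_{i+1}·y_i:
  24, 49, 65, 31, 50  ⇒  2A = 219, A = 109.5.
Then Σ (y_i + y_{i+1})·c_i = 465, so ȳ = 465 / (6·109.5) = 155/219.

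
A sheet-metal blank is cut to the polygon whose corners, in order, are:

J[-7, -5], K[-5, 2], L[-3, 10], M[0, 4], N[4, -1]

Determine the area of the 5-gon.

69

Apply the shoelace formula: 2A = Σ (x_i·y_{i+1} − x_{i+1}·y_i), indices taken mod 5.
Cross-terms: -39, -44, -12, -16, -27  ⇒  Σ = -138
Area = |Σ|/2 = 69.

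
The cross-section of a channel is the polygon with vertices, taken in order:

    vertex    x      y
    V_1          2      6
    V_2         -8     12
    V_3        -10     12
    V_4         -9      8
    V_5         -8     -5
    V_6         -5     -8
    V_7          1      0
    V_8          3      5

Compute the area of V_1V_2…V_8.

146.5

Σ = (72) + (24) + (28) + (109) + (39) + (8) + (5) + (8) = 293
Area = |Σ|/2 = 146.5.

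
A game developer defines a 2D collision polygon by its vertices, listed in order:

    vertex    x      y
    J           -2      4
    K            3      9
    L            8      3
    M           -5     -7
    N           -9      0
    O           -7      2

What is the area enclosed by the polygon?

119.5

Apply the surveyor's formula: 2A = Σ (x_i·y_{i+1} − x_{i+1}·y_i), indices taken mod 6.
J→K: (-2)(9) − (3)(4) = -30
K→L: (3)(3) − (8)(9) = -63
L→M: (8)(-7) − (-5)(3) = -41
M→N: (-5)(0) − (-9)(-7) = -63
N→O: (-9)(2) − (-7)(0) = -18
O→J: (-7)(4) − (-2)(2) = -24
Σ = -239
Area = |Σ|/2 = 119.5.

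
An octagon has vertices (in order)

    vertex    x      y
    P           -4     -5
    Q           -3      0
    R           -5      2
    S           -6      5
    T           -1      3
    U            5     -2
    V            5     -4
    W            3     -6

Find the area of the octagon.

Apply the shoelace (surveyor's) formula: 2A = Σ (x_i·y_{i+1} − x_{i+1}·y_i), indices taken mod 8.
Σ = (-15) + (-6) + (-13) + (-13) + (-13) + (-10) + (-18) + (-39) = -127
Area = |Σ|/2 = 63.5.

63.5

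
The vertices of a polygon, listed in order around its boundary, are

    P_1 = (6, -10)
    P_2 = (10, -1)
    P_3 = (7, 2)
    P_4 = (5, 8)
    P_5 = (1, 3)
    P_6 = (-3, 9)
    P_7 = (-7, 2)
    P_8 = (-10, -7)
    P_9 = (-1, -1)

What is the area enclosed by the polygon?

P_1→P_2: (6)(-1) − (10)(-10) = 94
P_2→P_3: (10)(2) − (7)(-1) = 27
P_3→P_4: (7)(8) − (5)(2) = 46
P_4→P_5: (5)(3) − (1)(8) = 7
P_5→P_6: (1)(9) − (-3)(3) = 18
P_6→P_7: (-3)(2) − (-7)(9) = 57
P_7→P_8: (-7)(-7) − (-10)(2) = 69
P_8→P_9: (-10)(-1) − (-1)(-7) = 3
P_9→P_1: (-1)(-10) − (6)(-1) = 16
Σ = 337
Area = |Σ|/2 = 168.5.

168.5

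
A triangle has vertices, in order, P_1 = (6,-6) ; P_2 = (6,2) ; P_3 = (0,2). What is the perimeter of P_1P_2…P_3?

|P_1P_2| = √((0)² + (8)²) = √64 = 8
|P_2P_3| = √((-6)² + (0)²) = √36 = 6
|P_3P_1| = √((6)² + (-8)²) = √100 = 10
Perimeter = 8 + 6 + 10 = 24.

24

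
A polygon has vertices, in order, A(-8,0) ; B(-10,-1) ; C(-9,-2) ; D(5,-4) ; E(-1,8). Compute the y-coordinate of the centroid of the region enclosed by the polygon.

113/165

Apply Gauss's area formula. First the cross-terms c_i = x_i·y_{i+1} − x_{i+1}·y_i:
  8, 11, 46, 36, 64  ⇒  2A = 165, A = 82.5.
Then Σ (y_i + y_{i+1})·c_i = 339, so ȳ = 339 / (6·82.5) = 113/165.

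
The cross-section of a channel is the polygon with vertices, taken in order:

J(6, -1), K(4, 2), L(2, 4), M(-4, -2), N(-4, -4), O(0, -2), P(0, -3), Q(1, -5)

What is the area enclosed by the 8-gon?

Cross-terms: 16, 12, 12, 8, 8, 0, 3, 29  ⇒  Σ = 88
Area = |Σ|/2 = 44.

44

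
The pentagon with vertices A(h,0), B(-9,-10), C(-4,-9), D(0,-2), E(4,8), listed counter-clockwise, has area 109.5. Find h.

Write out the shoelace sum; only the two edges meeting at A involve h:
2·Area = [(4·0 − h·8) + (h·(-10) − (-9)·0)] + 57
       = -18·h + 57 = 219
⇒ h = -9.

-9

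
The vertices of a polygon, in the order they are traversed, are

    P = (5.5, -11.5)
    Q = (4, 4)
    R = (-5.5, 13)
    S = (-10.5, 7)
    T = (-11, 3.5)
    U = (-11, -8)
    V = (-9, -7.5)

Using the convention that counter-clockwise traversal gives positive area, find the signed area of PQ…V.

Σ = (68) + (74) + (98) + (40.25) + (126.5) + (10.5) + (144.75) = 562
Signed area = Σ/2 = 281 (positive ⇒ counter-clockwise traversal).

281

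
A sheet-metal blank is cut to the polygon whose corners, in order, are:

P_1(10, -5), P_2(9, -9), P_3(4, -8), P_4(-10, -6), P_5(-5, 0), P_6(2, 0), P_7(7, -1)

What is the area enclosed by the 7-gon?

Apply Gauss's area formula: 2A = Σ (x_i·y_{i+1} − x_{i+1}·y_i), indices taken mod 7.
Σ = (-45) + (-36) + (-104) + (-30) + (0) + (-2) + (-25) = -242
Area = |Σ|/2 = 121.

121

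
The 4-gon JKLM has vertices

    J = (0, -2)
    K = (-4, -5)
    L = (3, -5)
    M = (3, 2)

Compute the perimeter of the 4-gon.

24

|JK| = √((-4)² + (-3)²) = √25 = 5
|KL| = √((7)² + (0)²) = √49 = 7
|LM| = √((0)² + (7)²) = √49 = 7
|MJ| = √((-3)² + (-4)²) = √25 = 5
Perimeter = 5 + 7 + 7 + 5 = 24.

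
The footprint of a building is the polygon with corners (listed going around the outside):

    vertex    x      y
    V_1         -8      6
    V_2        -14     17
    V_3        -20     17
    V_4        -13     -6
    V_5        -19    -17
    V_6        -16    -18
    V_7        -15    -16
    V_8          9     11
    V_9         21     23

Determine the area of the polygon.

Σ = (-52) + (102) + (341) + (107) + (70) + (-14) + (-21) + (-24) + (310) = 819
Area = |Σ|/2 = 409.5.

409.5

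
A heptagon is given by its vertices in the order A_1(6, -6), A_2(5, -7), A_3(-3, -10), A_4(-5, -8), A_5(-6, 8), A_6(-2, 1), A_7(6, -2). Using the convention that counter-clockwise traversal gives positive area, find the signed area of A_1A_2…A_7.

-106.5

Apply the shoelace (surveyor's) formula: 2A = Σ (x_i·y_{i+1} − x_{i+1}·y_i), indices taken mod 7.
A_1→A_2: (6)(-7) − (5)(-6) = -12
A_2→A_3: (5)(-10) − (-3)(-7) = -71
A_3→A_4: (-3)(-8) − (-5)(-10) = -26
A_4→A_5: (-5)(8) − (-6)(-8) = -88
A_5→A_6: (-6)(1) − (-2)(8) = 10
A_6→A_7: (-2)(-2) − (6)(1) = -2
A_7→A_1: (6)(-6) − (6)(-2) = -24
Σ = -213
Signed area = Σ/2 = -106.5 (negative ⇒ clockwise traversal).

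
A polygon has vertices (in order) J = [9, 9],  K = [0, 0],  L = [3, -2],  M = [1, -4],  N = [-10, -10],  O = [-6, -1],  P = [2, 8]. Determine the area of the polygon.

Σ = (0) + (0) + (-10) + (-50) + (-50) + (-46) + (-54) = -210
Area = |Σ|/2 = 105.

105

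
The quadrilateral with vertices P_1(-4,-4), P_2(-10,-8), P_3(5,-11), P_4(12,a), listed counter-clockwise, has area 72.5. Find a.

-9

Write out the shoelace sum; only the two edges meeting at P_4 involve a:
2·Area = [(5·a − 12·(-11)) + (12·(-4) − (-4)·a)] + 142
       = 9·a + 226 = 145
⇒ a = -9.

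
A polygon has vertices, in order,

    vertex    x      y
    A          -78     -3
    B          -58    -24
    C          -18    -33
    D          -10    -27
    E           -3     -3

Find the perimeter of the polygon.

|AB| = √((20)² + (-21)²) = √841 = 29
|BC| = √((40)² + (-9)²) = √1681 = 41
|CD| = √((8)² + (6)²) = √100 = 10
|DE| = √((7)² + (24)²) = √625 = 25
|EA| = √((-75)² + (0)²) = √5625 = 75
Perimeter = 29 + 41 + 10 + 25 + 75 = 180.

180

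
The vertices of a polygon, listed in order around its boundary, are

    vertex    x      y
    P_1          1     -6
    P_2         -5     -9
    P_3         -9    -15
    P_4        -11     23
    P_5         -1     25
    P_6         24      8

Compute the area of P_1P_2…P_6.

714.5

Apply the surveyor's formula: 2A = Σ (x_i·y_{i+1} − x_{i+1}·y_i), indices taken mod 6.
P_1→P_2: (1)(-9) − (-5)(-6) = -39
P_2→P_3: (-5)(-15) − (-9)(-9) = -6
P_3→P_4: (-9)(23) − (-11)(-15) = -372
P_4→P_5: (-11)(25) − (-1)(23) = -252
P_5→P_6: (-1)(8) − (24)(25) = -608
P_6→P_1: (24)(-6) − (1)(8) = -152
Σ = -1429
Area = |Σ|/2 = 714.5.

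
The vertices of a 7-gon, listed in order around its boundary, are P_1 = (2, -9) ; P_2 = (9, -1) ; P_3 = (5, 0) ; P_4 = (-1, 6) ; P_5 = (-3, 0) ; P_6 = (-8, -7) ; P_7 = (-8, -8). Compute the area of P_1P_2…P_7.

Σ = (79) + (5) + (30) + (18) + (21) + (8) + (88) = 249
Area = |Σ|/2 = 124.5.

124.5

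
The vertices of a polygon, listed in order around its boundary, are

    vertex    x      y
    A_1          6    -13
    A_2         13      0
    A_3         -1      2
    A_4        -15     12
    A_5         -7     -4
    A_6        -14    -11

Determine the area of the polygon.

A_1→A_2: (6)(0) − (13)(-13) = 169
A_2→A_3: (13)(2) − (-1)(0) = 26
A_3→A_4: (-1)(12) − (-15)(2) = 18
A_4→A_5: (-15)(-4) − (-7)(12) = 144
A_5→A_6: (-7)(-11) − (-14)(-4) = 21
A_6→A_1: (-14)(-13) − (6)(-11) = 248
Σ = 626
Area = |Σ|/2 = 313.

313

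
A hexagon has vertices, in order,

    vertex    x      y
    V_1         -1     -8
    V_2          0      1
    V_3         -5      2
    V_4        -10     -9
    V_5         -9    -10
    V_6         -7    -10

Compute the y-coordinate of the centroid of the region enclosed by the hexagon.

-337/77

Apply the surveyor's formula. First the cross-terms c_i = x_i·y_{i+1} − x_{i+1}·y_i:
  -1, 5, 65, 19, 20, 46  ⇒  2A = 154, A = 77.
Then Σ (y_i + y_{i+1})·c_i = -2022, so ȳ = -2022 / (6·77) = -337/77.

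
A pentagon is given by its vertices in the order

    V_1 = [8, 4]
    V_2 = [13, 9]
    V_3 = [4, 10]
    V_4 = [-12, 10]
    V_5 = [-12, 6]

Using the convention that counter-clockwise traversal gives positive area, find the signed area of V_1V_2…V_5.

113

Cross-terms: 20, 94, 160, 48, -96  ⇒  Σ = 226
Signed area = Σ/2 = 113 (positive ⇒ counter-clockwise traversal).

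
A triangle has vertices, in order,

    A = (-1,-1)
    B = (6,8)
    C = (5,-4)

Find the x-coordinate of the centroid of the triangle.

10/3

Apply the surveyor's formula. First the cross-terms c_i = x_i·y_{i+1} − x_{i+1}·y_i:
  -2, -64, -9  ⇒  2A = -75, A = -37.5.
Then Σ (x_i + x_{i+1})·c_i = -750, so x̄ = -750 / (6·(-37.5)) = 10/3.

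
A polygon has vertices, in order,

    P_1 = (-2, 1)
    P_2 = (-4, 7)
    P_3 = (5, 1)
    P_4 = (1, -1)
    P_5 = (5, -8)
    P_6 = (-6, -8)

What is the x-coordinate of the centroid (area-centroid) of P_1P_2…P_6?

-11/24

Apply the shoelace (surveyor's) formula. First the cross-terms c_i = x_i·y_{i+1} − x_{i+1}·y_i:
  -10, -39, -6, -3, -88, -22  ⇒  2A = -168, A = -84.
Then Σ (x_i + x_{i+1})·c_i = 231, so x̄ = 231 / (6·(-84)) = -11/24.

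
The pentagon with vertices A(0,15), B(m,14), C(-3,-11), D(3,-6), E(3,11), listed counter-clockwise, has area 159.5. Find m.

-5

Write out the shoelace sum; only the two edges meeting at B involve m:
2·Area = [(0·14 − m·15) + (m·(-11) − (-3)·14)] + 147
       = -26·m + 189 = 319
⇒ m = -5.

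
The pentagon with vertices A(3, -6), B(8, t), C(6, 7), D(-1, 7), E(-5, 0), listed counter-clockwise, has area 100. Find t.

The doubled signed area Σ (x_i y_{i+1} − x_{i+1} y_i) is linear in t.
With t=0 it equals 218; the coefficient of t is -3 (from the two edges through B).
So -3·t + 218 = 2·100 = 200 ⇒ t = 6.

6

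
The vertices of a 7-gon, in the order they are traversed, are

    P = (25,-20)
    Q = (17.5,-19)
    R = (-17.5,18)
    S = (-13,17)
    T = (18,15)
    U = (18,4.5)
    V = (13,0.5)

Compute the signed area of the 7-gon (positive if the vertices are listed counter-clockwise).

-609

P→Q: (25)(-19) − (17.5)(-20) = -125
Q→R: (17.5)(18) − (-17.5)(-19) = -17.5
R→S: (-17.5)(17) − (-13)(18) = -63.5
S→T: (-13)(15) − (18)(17) = -501
T→U: (18)(4.5) − (18)(15) = -189
U→V: (18)(0.5) − (13)(4.5) = -49.5
V→P: (13)(-20) − (25)(0.5) = -272.5
Σ = -1218
Signed area = Σ/2 = -609 (negative ⇒ clockwise traversal).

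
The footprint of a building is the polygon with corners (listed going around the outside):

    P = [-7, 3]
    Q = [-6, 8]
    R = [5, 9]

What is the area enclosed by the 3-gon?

Apply the shoelace (surveyor's) formula: 2A = Σ (x_i·y_{i+1} − x_{i+1}·y_i), indices taken mod 3.
Σ = (-38) + (-94) + (78) = -54
Area = |Σ|/2 = 27.

27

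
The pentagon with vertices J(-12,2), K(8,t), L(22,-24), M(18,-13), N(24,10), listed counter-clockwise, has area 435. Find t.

-8

The doubled signed area Σ (x_i y_{i+1} − x_{i+1} y_i) is linear in t.
With t=0 it equals 598; the coefficient of t is -34 (from the two edges through K).
So -34·t + 598 = 2·435 = 870 ⇒ t = -8.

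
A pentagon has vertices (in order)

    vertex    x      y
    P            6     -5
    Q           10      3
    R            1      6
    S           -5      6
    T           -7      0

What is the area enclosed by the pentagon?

119

Apply the shoelace formula: 2A = Σ (x_i·y_{i+1} − x_{i+1}·y_i), indices taken mod 5.
Σ = (68) + (57) + (36) + (42) + (35) = 238
Area = |Σ|/2 = 119.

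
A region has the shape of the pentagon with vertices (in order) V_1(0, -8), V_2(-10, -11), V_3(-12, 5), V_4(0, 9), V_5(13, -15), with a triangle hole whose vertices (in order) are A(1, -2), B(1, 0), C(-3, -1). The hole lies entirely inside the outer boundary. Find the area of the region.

Outer boundary:
Σ = (-80) + (-182) + (-108) + (-117) + (-104) = -591
Area = |Σ|/2 = 295.5.
Hole:
Cross-terms: 2, -1, 7  ⇒  Σ = 8
Area = |Σ|/2 = 4.
Net area = 295.5 − 4 = 291.5.

291.5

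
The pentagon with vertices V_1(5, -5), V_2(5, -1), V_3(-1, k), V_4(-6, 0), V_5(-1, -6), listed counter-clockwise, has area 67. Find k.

4

The doubled signed area Σ (x_i y_{i+1} − x_{i+1} y_i) is linear in k.
With k=0 it equals 90; the coefficient of k is 11 (from the two edges through V_3).
So 11·k + 90 = 2·67 = 134 ⇒ k = 4.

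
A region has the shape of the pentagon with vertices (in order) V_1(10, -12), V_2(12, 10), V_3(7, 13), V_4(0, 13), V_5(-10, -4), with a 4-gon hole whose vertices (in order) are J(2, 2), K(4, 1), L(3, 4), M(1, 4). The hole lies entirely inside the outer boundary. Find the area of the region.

Outer boundary:
Apply Gauss's area formula: 2A = Σ (x_i·y_{i+1} − x_{i+1}·y_i), indices taken mod 5.
Σ = (244) + (86) + (91) + (130) + (160) = 711
Area = |Σ|/2 = 355.5.
Hole:
Apply the surveyor's formula: 2A = Σ (x_i·y_{i+1} − x_{i+1}·y_i), indices taken mod 4.
Cross-terms: -6, 13, 8, -6  ⇒  Σ = 9
Area = |Σ|/2 = 4.5.
Net area = 355.5 − 4.5 = 351.

351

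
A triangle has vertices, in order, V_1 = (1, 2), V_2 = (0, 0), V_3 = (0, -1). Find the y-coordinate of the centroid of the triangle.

Apply the shoelace (surveyor's) formula. First the cross-terms c_i = x_i·y_{i+1} − x_{i+1}·y_i:
  0, 0, 1  ⇒  2A = 1, A = 0.5.
Then Σ (y_i + y_{i+1})·c_i = 1, so ȳ = 1 / (6·0.5) = 1/3.

1/3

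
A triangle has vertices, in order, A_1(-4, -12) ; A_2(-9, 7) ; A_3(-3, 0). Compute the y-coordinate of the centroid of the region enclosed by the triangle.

-5/3

Apply the shoelace (surveyor's) formula. First the cross-terms c_i = x_i·y_{i+1} − x_{i+1}·y_i:
  -136, 21, 36  ⇒  2A = -79, A = -39.5.
Then Σ (y_i + y_{i+1})·c_i = 395, so ȳ = 395 / (6·(-39.5)) = -5/3.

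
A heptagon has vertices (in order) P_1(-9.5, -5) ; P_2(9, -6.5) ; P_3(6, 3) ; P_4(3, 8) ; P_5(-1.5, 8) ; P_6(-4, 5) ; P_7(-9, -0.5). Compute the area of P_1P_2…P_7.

179.75

Apply the surveyor's formula: 2A = Σ (x_i·y_{i+1} − x_{i+1}·y_i), indices taken mod 7.
P_1→P_2: (-9.5)(-6.5) − (9)(-5) = 106.75
P_2→P_3: (9)(3) − (6)(-6.5) = 66
P_3→P_4: (6)(8) − (3)(3) = 39
P_4→P_5: (3)(8) − (-1.5)(8) = 36
P_5→P_6: (-1.5)(5) − (-4)(8) = 24.5
P_6→P_7: (-4)(-0.5) − (-9)(5) = 47
P_7→P_1: (-9)(-5) − (-9.5)(-0.5) = 40.25
Σ = 359.5
Area = |Σ|/2 = 179.75.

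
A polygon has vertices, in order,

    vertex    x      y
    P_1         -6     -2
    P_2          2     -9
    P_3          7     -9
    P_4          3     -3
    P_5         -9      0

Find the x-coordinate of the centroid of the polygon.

Apply the surveyor's formula. First the cross-terms c_i = x_i·y_{i+1} − x_{i+1}·y_i:
  58, 45, 6, -27, 18  ⇒  2A = 100, A = 50.
Then Σ (x_i + x_{i+1})·c_i = 125, so x̄ = 125 / (6·50) = 5/12.

5/12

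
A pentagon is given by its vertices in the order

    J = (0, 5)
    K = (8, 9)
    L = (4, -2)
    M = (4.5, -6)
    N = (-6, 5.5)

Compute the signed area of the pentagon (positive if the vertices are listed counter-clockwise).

J→K: (0)(9) − (8)(5) = -40
K→L: (8)(-2) − (4)(9) = -52
L→M: (4)(-6) − (4.5)(-2) = -15
M→N: (4.5)(5.5) − (-6)(-6) = -11.25
N→J: (-6)(5) − (0)(5.5) = -30
Σ = -148.25
Signed area = Σ/2 = -74.125 (negative ⇒ clockwise traversal).

-74.125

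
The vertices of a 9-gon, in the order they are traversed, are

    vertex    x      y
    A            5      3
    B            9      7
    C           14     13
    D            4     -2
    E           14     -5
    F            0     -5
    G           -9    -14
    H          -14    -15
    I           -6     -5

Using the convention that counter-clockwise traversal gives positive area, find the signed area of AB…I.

-117

Σ = (8) + (19) + (-80) + (8) + (-70) + (-45) + (-61) + (-20) + (7) = -234
Signed area = Σ/2 = -117 (negative ⇒ clockwise traversal).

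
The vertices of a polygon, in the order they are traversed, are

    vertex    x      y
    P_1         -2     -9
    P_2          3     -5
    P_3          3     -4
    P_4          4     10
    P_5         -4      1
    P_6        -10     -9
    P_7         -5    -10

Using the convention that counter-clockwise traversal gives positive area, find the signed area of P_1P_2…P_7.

Apply the shoelace formula: 2A = Σ (x_i·y_{i+1} − x_{i+1}·y_i), indices taken mod 7.
Cross-terms: 37, 3, 46, 44, 46, 55, 25  ⇒  Σ = 256
Signed area = Σ/2 = 128 (positive ⇒ counter-clockwise traversal).

128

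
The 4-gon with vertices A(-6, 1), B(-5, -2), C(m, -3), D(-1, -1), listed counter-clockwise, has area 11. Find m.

0

Write out the shoelace sum; only the two edges meeting at C involve m:
2·Area = [((-5)·(-3) − m·(-2)) + (m·(-1) − (-1)·(-3))] + 10
       = 1·m + 22 = 22
⇒ m = 0.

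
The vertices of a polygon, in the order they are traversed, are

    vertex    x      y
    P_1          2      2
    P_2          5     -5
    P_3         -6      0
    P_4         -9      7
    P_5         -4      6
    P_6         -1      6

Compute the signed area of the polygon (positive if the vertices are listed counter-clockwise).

-75

P_1→P_2: (2)(-5) − (5)(2) = -20
P_2→P_3: (5)(0) − (-6)(-5) = -30
P_3→P_4: (-6)(7) − (-9)(0) = -42
P_4→P_5: (-9)(6) − (-4)(7) = -26
P_5→P_6: (-4)(6) − (-1)(6) = -18
P_6→P_1: (-1)(2) − (2)(6) = -14
Σ = -150
Signed area = Σ/2 = -75 (negative ⇒ clockwise traversal).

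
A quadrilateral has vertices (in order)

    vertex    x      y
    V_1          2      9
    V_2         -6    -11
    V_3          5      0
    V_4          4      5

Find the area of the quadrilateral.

Apply the shoelace formula: 2A = Σ (x_i·y_{i+1} − x_{i+1}·y_i), indices taken mod 4.
Cross-terms: 32, 55, 25, 26  ⇒  Σ = 138
Area = |Σ|/2 = 69.

69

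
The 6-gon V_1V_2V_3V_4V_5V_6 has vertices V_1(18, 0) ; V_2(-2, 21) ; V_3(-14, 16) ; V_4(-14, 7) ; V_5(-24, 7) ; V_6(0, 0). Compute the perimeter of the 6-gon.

|V_1V_2| = √((-20)² + (21)²) = √841 = 29
|V_2V_3| = √((-12)² + (-5)²) = √169 = 13
|V_3V_4| = √((0)² + (-9)²) = √81 = 9
|V_4V_5| = √((-10)² + (0)²) = √100 = 10
|V_5V_6| = √((24)² + (-7)²) = √625 = 25
|V_6V_1| = √((18)² + (0)²) = √324 = 18
Perimeter = 29 + 13 + 9 + 10 + 25 + 18 = 104.

104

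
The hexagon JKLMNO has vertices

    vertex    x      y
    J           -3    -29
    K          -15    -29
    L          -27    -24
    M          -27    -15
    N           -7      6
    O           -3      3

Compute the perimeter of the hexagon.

|JK| = √((-12)² + (0)²) = √144 = 12
|KL| = √((-12)² + (5)²) = √169 = 13
|LM| = √((0)² + (9)²) = √81 = 9
|MN| = √((20)² + (21)²) = √841 = 29
|NO| = √((4)² + (-3)²) = √25 = 5
|OJ| = √((0)² + (-32)²) = √1024 = 32
Perimeter = 12 + 13 + 9 + 29 + 5 + 32 = 100.

100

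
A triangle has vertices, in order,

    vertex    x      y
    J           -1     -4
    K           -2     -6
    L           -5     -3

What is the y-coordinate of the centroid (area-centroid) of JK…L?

Apply the shoelace formula. First the cross-terms c_i = x_i·y_{i+1} − x_{i+1}·y_i:
  -2, -24, 17  ⇒  2A = -9, A = -4.5.
Then Σ (y_i + y_{i+1})·c_i = 117, so ȳ = 117 / (6·(-4.5)) = -13/3.

-13/3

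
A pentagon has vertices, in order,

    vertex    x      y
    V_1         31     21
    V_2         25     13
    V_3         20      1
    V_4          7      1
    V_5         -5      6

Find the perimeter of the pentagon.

|V_1V_2| = √((-6)² + (-8)²) = √100 = 10
|V_2V_3| = √((-5)² + (-12)²) = √169 = 13
|V_3V_4| = √((-13)² + (0)²) = √169 = 13
|V_4V_5| = √((-12)² + (5)²) = √169 = 13
|V_5V_1| = √((36)² + (15)²) = √1521 = 39
Perimeter = 10 + 13 + 13 + 13 + 39 = 88.

88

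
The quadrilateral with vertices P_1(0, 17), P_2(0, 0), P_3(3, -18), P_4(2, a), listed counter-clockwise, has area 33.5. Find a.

-1

Write out the shoelace sum; only the two edges meeting at P_4 involve a:
2·Area = [(3·a − 2·(-18)) + (2·17 − 0·a)] + 0
       = 3·a + 70 = 67
⇒ a = -1.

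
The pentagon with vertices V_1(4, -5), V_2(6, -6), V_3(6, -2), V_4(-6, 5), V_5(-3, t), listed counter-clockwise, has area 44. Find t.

-1

The doubled signed area Σ (x_i y_{i+1} − x_{i+1} y_i) is linear in t.
With t=0 it equals 78; the coefficient of t is -10 (from the two edges through V_5).
So -10·t + 78 = 2·44 = 88 ⇒ t = -1.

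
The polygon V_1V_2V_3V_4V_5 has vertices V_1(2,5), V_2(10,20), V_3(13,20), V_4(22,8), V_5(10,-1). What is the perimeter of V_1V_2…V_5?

60

|V_1V_2| = √((8)² + (15)²) = √289 = 17
|V_2V_3| = √((3)² + (0)²) = √9 = 3
|V_3V_4| = √((9)² + (-12)²) = √225 = 15
|V_4V_5| = √((-12)² + (-9)²) = √225 = 15
|V_5V_1| = √((-8)² + (6)²) = √100 = 10
Perimeter = 17 + 3 + 15 + 15 + 10 = 60.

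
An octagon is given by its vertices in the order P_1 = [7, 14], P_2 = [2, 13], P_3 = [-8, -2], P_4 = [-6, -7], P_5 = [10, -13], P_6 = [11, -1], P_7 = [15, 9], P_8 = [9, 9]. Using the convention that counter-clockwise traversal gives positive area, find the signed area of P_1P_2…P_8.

Apply the surveyor's formula: 2A = Σ (x_i·y_{i+1} − x_{i+1}·y_i), indices taken mod 8.
P_1→P_2: (7)(13) − (2)(14) = 63
P_2→P_3: (2)(-2) − (-8)(13) = 100
P_3→P_4: (-8)(-7) − (-6)(-2) = 44
P_4→P_5: (-6)(-13) − (10)(-7) = 148
P_5→P_6: (10)(-1) − (11)(-13) = 133
P_6→P_7: (11)(9) − (15)(-1) = 114
P_7→P_8: (15)(9) − (9)(9) = 54
P_8→P_1: (9)(14) − (7)(9) = 63
Σ = 719
Signed area = Σ/2 = 359.5 (positive ⇒ counter-clockwise traversal).

359.5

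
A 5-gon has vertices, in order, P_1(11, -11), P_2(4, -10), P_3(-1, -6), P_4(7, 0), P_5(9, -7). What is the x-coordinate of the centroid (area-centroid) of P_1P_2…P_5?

Apply the shoelace (surveyor's) formula. First the cross-terms c_i = x_i·y_{i+1} − x_{i+1}·y_i:
  -66, -34, 42, -49, -22  ⇒  2A = -129, A = -64.5.
Then Σ (x_i + x_{i+1})·c_i = -2064, so x̄ = -2064 / (6·(-64.5)) = 16/3.

16/3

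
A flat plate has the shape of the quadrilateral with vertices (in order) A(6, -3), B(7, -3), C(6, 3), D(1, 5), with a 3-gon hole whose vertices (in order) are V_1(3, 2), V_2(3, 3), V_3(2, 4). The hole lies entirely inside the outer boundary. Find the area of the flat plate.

17.5

Outer boundary:
Σ = (3) + (39) + (27) + (-33) = 36
Area = |Σ|/2 = 18.
Hole:
Apply the shoelace formula: 2A = Σ (x_i·y_{i+1} − x_{i+1}·y_i), indices taken mod 3.
V_1→V_2: (3)(3) − (3)(2) = 3
V_2→V_3: (3)(4) − (2)(3) = 6
V_3→V_1: (2)(2) − (3)(4) = -8
Σ = 1
Area = |Σ|/2 = 0.5.
Net area = 18 − 0.5 = 17.5.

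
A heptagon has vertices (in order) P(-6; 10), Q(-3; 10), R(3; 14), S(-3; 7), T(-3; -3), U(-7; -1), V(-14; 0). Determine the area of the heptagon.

90.5

Apply the shoelace (surveyor's) formula: 2A = Σ (x_i·y_{i+1} − x_{i+1}·y_i), indices taken mod 7.
Σ = (-30) + (-72) + (63) + (30) + (-18) + (-14) + (-140) = -181
Area = |Σ|/2 = 90.5.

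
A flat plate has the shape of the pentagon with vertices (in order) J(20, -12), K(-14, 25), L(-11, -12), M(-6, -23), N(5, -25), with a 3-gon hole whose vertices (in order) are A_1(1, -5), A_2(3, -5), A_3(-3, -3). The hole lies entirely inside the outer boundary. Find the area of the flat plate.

Outer boundary:
Apply the shoelace (surveyor's) formula: 2A = Σ (x_i·y_{i+1} − x_{i+1}·y_i), indices taken mod 5.
Cross-terms: 332, 443, 181, 265, 440  ⇒  Σ = 1661
Area = |Σ|/2 = 830.5.
Hole:
Apply Gauss's area formula: 2A = Σ (x_i·y_{i+1} − x_{i+1}·y_i), indices taken mod 3.
Σ = (10) + (-24) + (18) = 4
Area = |Σ|/2 = 2.
Net area = 830.5 − 2 = 828.5.

828.5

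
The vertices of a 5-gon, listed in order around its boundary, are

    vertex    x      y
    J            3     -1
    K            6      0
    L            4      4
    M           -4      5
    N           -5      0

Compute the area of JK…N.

48

Apply Gauss's area formula: 2A = Σ (x_i·y_{i+1} − x_{i+1}·y_i), indices taken mod 5.
Σ = (6) + (24) + (36) + (25) + (5) = 96
Area = |Σ|/2 = 48.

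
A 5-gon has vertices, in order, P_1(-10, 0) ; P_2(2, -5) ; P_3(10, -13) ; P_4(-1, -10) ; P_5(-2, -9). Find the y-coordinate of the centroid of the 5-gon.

Apply the surveyor's formula. First the cross-terms c_i = x_i·y_{i+1} − x_{i+1}·y_i:
  50, 24, -113, -11, -90  ⇒  2A = -140, A = -70.
Then Σ (y_i + y_{i+1})·c_i = 2936, so ȳ = 2936 / (6·(-70)) = -734/105.

-734/105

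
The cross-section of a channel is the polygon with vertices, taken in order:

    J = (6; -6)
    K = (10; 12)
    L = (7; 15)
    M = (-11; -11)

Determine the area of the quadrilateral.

Apply the surveyor's formula: 2A = Σ (x_i·y_{i+1} − x_{i+1}·y_i), indices taken mod 4.
Cross-terms: 132, 66, 88, 132  ⇒  Σ = 418
Area = |Σ|/2 = 209.

209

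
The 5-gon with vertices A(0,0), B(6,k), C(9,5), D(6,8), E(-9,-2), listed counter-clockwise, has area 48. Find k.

4

Write out the shoelace sum; only the two edges meeting at B involve k:
2·Area = [(0·k − 6·0) + (6·5 − 9·k)] + 102
       = -9·k + 132 = 96
⇒ k = 4.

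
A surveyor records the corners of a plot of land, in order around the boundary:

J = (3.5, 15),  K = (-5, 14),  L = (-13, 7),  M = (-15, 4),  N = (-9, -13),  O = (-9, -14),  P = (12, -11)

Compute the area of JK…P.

Apply the shoelace formula: 2A = Σ (x_i·y_{i+1} − x_{i+1}·y_i), indices taken mod 7.
J→K: (3.5)(14) − (-5)(15) = 124
K→L: (-5)(7) − (-13)(14) = 147
L→M: (-13)(4) − (-15)(7) = 53
M→N: (-15)(-13) − (-9)(4) = 231
N→O: (-9)(-14) − (-9)(-13) = 9
O→P: (-9)(-11) − (12)(-14) = 267
P→J: (12)(15) − (3.5)(-11) = 218.5
Σ = 1049.5
Area = |Σ|/2 = 524.75.

524.75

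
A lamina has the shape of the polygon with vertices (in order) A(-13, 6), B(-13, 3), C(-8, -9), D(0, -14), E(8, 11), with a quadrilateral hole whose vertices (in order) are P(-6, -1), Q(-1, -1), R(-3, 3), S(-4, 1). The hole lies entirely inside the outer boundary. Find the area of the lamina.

Outer boundary:
Apply the shoelace formula: 2A = Σ (x_i·y_{i+1} − x_{i+1}·y_i), indices taken mod 5.
Σ = (39) + (141) + (112) + (112) + (191) = 595
Area = |Σ|/2 = 297.5.
Hole:
Apply the surveyor's formula: 2A = Σ (x_i·y_{i+1} − x_{i+1}·y_i), indices taken mod 4.
Cross-terms: 5, -6, 9, 10  ⇒  Σ = 18
Area = |Σ|/2 = 9.
Net area = 297.5 − 9 = 288.5.

288.5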